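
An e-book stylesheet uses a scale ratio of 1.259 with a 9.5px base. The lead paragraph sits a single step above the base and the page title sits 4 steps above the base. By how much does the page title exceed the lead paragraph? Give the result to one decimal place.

11.9px

Step 1: 9.5 × 1.259 = 11.960px
Step 4: 9.5 × 1.259⁴ = 23.869px
Difference: 23.869 − 11.960 = 11.909px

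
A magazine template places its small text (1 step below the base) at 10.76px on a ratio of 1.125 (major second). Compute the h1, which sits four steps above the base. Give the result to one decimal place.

19.4px

The gap is 4 − (-1) = 5 steps, so the factor is 1.125^5.
10.76 × 1.125⁵ = 10.76 × 1.80203 ≈ 19.390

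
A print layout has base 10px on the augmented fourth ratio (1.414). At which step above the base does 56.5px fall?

5

1.414ⁿ = 56.5 / 10 = 5.6500
n = ln(5.6500) / ln(1.414) = 1.7317 / 0.3464 ≈ 5.00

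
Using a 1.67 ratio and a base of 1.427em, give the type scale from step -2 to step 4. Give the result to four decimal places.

Step -2: 1.427 ÷ 1.67² = 0.5117
Step -1: 1.427 ÷ 1.67 = 0.8545
Step 0: 1.427em
Step 1: 1.427 × 1.67 = 2.3831
Step 2: 1.427 × 1.67² = 3.9798
Step 3: 1.427 × 1.67³ = 6.6462
Step 4: 1.427 × 1.67⁴ = 11.0992

0.5117em, 0.8545em, 1.4270em, 2.3831em, 3.9798em, 6.6462em, 11.0992em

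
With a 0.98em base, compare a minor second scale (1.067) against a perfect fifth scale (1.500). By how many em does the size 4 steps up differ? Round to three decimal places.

Minor second: 0.98 × 1.067⁴ = 1.27023em
Perfect fifth: 0.98 × 1.500⁴ = 4.96125em
Difference: 4.96125 − 1.27023 = 3.69102em

3.691em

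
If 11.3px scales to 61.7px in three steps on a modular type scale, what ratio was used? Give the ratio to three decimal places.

r³ = 61.7 / 11.3, so r = (61.7/11.3)^(1/3).
r = 5.4602^(1/3) ≈ 1.7609

1.761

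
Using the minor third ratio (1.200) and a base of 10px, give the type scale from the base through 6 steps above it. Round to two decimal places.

Step 0: 10px
Step 1: 10.0 × 1.200 = 12.00
Step 2: 10.0 × 1.200² = 14.40
Step 3: 10.0 × 1.200³ = 17.28
Step 4: 10.0 × 1.200⁴ = 20.74
Step 5: 10.0 × 1.200⁵ = 24.88
Step 6: 10.0 × 1.200⁶ = 29.86

10.00px, 12.00px, 14.40px, 17.28px, 20.74px, 24.88px, 29.86px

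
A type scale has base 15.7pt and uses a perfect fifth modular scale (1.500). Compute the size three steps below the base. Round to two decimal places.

4.65pt

A modular type scale is a geometric sequence: sizeₙ = base × rⁿ.
15.7 ÷ 1.500³ = 15.7 ÷ 3.37500 ≈ 4.65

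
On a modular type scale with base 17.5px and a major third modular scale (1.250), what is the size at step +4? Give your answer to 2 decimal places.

42.72px

17.5 × 1.250⁴ = 17.5 × 2.44141 ≈ 42.72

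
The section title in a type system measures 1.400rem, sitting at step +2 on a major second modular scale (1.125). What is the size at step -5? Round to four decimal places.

The gap is -5 − (2) = -7 steps, so the factor is 1.125^-7.
1.400 ÷ 1.125⁷ = 1.400 ÷ 2.28070 ≈ 0.6138

0.6138rem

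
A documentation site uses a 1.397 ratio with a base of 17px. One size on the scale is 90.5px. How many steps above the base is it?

5

1.397ⁿ = 90.5 / 17 = 5.3235
n = ln(5.3235) / ln(1.397) = 1.6721 / 0.3343 ≈ 5.00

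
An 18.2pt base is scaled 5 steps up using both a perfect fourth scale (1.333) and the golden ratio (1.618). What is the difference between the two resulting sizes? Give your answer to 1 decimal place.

125.2pt

Perfect fourth: 18.2 × 1.333⁵ = 76.599pt
Golden ratio: 18.2 × 1.618⁵ = 201.820pt
Difference: 201.820 − 76.599 = 125.221pt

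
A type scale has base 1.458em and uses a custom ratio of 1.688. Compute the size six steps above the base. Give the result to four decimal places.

A modular type scale is a geometric sequence: sizeₙ = base × rⁿ.
1.458 × 1.688⁶ = 1.458 × 23.13314 ≈ 33.7281

33.7281em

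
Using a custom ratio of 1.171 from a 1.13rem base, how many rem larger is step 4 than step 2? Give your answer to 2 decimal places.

Step 2: 1.13 × 1.171² = 1.5495rem
Step 4: 1.13 × 1.171⁴ = 2.1247rem
Difference: 2.1247 − 1.5495 = 0.5752rem

0.58rem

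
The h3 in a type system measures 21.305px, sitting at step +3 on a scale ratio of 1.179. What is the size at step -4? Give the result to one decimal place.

21.305 ÷ 1.179⁷ = 21.305 ÷ 3.16662 ≈ 6.728

6.7px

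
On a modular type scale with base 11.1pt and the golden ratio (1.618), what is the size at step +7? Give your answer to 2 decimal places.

322.23pt

11.1 × 1.618⁷ = 11.1 × 29.03017 ≈ 322.23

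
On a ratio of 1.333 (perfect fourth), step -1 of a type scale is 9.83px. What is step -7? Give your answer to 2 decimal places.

9.83 ÷ 1.333⁶ = 9.83 ÷ 5.61023 ≈ 1.752

1.75px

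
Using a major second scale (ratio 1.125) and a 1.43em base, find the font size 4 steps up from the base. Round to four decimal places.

2.2906em

Each step on a modular scale multiplies by the ratio, so the size n steps from the base is base × ratioⁿ.
1.43 × 1.125⁴ = 1.43 × 1.60181 ≈ 2.2906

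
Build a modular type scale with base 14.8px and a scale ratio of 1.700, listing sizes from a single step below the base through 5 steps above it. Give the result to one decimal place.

8.7px, 14.8px, 25.2px, 42.8px, 72.7px, 123.6px, 210.1px

Step -1: 14.8 ÷ 1.700 = 8.7
Step 0: 14.8px
Step 1: 14.8 × 1.700 = 25.2
Step 2: 14.8 × 1.700² = 42.8
Step 3: 14.8 × 1.700³ = 72.7
Step 4: 14.8 × 1.700⁴ = 123.6
Step 5: 14.8 × 1.700⁵ = 210.1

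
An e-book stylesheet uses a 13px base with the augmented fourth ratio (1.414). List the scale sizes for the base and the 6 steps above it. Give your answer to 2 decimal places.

13.00px, 18.38px, 25.99px, 36.75px, 51.97px, 73.48px, 103.91px

Step 0: 13px
Step 1: 13.0 × 1.414 = 18.38
Step 2: 13.0 × 1.414² = 25.99
Step 3: 13.0 × 1.414³ = 36.75
Step 4: 13.0 × 1.414⁴ = 51.97
Step 5: 13.0 × 1.414⁵ = 73.48
Step 6: 13.0 × 1.414⁶ = 103.91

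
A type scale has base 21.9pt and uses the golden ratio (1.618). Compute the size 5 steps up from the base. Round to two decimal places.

21.9 × 1.618⁵ = 21.9 × 11.08901 ≈ 242.85

242.85pt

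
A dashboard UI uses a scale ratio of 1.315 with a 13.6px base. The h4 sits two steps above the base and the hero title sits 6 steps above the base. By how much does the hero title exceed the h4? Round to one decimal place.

46.8px

Step 2: 13.6 × 1.315² = 23.517px
Step 6: 13.6 × 1.315⁶ = 70.322px
Difference: 70.322 − 23.517 = 46.805px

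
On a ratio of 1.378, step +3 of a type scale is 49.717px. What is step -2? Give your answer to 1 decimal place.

10.0px

49.717 ÷ 1.378⁵ = 49.717 ÷ 4.96874 ≈ 10.006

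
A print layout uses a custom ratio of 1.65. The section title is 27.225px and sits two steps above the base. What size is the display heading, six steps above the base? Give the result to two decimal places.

201.79px

The gap is 6 − (2) = 4 steps, so the factor is 1.65^4.
27.225 × 1.65⁴ = 27.225 × 7.41201 ≈ 201.792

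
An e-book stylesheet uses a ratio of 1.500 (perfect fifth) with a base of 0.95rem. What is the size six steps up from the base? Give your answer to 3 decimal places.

10.821rem

Every step multiplies by the scale ratio.
0.95 × 1.500⁶ = 0.95 × 11.39062 ≈ 10.821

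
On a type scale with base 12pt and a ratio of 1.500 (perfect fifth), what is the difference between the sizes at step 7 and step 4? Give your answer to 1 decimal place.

144.3pt

Step 4: 12.0 × 1.500⁴ = 60.750pt
Step 7: 12.0 × 1.500⁷ = 205.031pt
Difference: 205.031 − 60.750 = 144.281pt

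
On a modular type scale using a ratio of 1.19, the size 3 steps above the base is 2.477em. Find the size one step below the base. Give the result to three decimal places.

2.477 ÷ 1.19⁴ = 2.477 ÷ 2.00534 ≈ 1.235

1.235em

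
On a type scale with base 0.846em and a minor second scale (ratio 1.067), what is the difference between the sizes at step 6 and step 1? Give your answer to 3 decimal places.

Step 1: 0.846 × 1.067 = 0.90268em
Step 6: 0.846 × 1.067⁶ = 1.24841em
Difference: 1.24841 − 0.90268 = 0.34573em

0.346em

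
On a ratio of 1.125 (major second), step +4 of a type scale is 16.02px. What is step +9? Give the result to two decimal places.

28.87px

16.02 × 1.125⁵ = 16.02 × 1.80203 ≈ 28.869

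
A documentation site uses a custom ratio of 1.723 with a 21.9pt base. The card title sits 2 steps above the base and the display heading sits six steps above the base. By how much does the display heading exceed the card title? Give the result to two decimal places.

507.99pt

Step 2: 21.9 × 1.723² = 65.0152pt
Step 6: 21.9 × 1.723⁶ = 573.0015pt
Difference: 573.0015 − 65.0152 = 507.9863pt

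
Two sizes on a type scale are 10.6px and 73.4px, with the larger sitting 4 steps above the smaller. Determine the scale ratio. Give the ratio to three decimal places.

1.622

r⁴ = 73.4 / 10.6, so r = (73.4/10.6)^(1/4).
r = 6.9245^(1/4) ≈ 1.6222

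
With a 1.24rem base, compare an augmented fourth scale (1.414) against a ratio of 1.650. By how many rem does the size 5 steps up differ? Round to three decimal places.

Augmented fourth: 1.24 × 1.414⁵ = 7.00920rem
At 1.650: 1.24 × 1.650⁵ = 15.16496rem
Difference: 15.16496 − 7.00920 = 8.15576rem

8.156rem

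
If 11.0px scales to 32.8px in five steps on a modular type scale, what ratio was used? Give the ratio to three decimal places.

r⁵ = 32.8 / 11.0, so r = (32.8/11.0)^(1/5).
r = 2.9818^(1/5) ≈ 1.2442

1.244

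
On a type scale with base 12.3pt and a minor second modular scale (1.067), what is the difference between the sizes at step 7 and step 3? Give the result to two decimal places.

Step 3: 12.3 × 1.067³ = 14.9416pt
Step 7: 12.3 × 1.067⁷ = 19.3667pt
Difference: 19.3667 − 14.9416 = 4.4251pt

4.43pt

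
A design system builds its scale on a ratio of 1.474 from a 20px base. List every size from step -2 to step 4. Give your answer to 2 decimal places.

Step -2: 20.0 ÷ 1.474² = 9.21
Step -1: 20.0 ÷ 1.474 = 13.57
Step 0: 20px
Step 1: 20.0 × 1.474 = 29.48
Step 2: 20.0 × 1.474² = 43.45
Step 3: 20.0 × 1.474³ = 64.05
Step 4: 20.0 × 1.474⁴ = 94.41

9.21px, 13.57px, 20.00px, 29.48px, 43.45px, 64.05px, 94.41px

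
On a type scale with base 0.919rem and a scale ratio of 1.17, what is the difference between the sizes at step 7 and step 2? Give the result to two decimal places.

1.50rem

Step 2: 0.919 × 1.17² = 1.2580rem
Step 7: 0.919 × 1.17⁷ = 2.7581rem
Difference: 2.7581 − 1.2580 = 1.5001rem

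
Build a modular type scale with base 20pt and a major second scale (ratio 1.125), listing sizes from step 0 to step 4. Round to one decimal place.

Step 0: 20pt
Step 1: 20.0 × 1.125 = 22.5
Step 2: 20.0 × 1.125² = 25.3
Step 3: 20.0 × 1.125³ = 28.5
Step 4: 20.0 × 1.125⁴ = 32.0

20.0pt, 22.5pt, 25.3pt, 28.5pt, 32.0pt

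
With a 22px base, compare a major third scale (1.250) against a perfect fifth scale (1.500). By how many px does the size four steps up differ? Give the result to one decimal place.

57.7px

Major third: 22.0 × 1.250⁴ = 53.711px
Perfect fifth: 22.0 × 1.500⁴ = 111.375px
Difference: 111.375 − 53.711 = 57.664px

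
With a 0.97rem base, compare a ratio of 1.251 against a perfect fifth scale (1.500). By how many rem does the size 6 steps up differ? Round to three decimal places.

At 1.251: 0.97 × 1.251⁶ = 3.71805rem
Perfect fifth: 0.97 × 1.500⁶ = 11.04891rem
Difference: 11.04891 − 3.71805 = 7.33086rem

7.331rem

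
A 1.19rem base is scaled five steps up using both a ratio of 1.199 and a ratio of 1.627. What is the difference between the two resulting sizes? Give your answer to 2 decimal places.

10.62rem

At 1.199: 1.19 × 1.199⁵ = 2.9488rem
At 1.627: 1.19 × 1.627⁵ = 13.5670rem
Difference: 13.5670 − 2.9488 = 10.6182rem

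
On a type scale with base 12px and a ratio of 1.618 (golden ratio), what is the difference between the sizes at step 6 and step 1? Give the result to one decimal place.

Step 1: 12.0 × 1.618 = 19.416px
Step 6: 12.0 × 1.618⁶ = 215.304px
Difference: 215.304 − 19.416 = 195.888px

195.9px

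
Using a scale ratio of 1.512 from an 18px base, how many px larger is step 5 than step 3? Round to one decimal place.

80.0px

Step 3: 18.0 × 1.512³ = 62.220px
Step 5: 18.0 × 1.512⁵ = 142.243px
Difference: 142.243 − 62.220 = 80.023px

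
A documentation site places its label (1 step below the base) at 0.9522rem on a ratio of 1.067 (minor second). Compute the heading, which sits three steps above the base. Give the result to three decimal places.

1.234rem

The gap is 3 − (-1) = 4 steps, so the factor is 1.067^4.
0.9522 × 1.067⁴ = 0.9522 × 1.29616 ≈ 1.234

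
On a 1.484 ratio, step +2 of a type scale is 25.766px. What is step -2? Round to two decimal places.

The gap is -2 − (2) = -4 steps, so the factor is 1.484^-4.
25.766 ÷ 1.484⁴ = 25.766 ÷ 4.84993 ≈ 5.313

5.31px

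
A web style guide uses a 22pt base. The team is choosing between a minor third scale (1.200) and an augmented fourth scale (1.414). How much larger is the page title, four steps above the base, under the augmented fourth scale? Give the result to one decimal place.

42.3pt

Minor third: 22.0 × 1.200⁴ = 45.619pt
Augmented fourth: 22.0 × 1.414⁴ = 87.947pt
Difference: 87.947 − 45.619 = 42.328pt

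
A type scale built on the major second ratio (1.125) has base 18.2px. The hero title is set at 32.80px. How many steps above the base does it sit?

5

1.125ⁿ = 32.80 / 18.2 = 1.8022
n = ln(1.8022) / ln(1.125) = 0.5890 / 0.1178 ≈ 5.00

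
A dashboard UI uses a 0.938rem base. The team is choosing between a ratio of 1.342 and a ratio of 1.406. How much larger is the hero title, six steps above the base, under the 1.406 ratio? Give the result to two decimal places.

At 1.342: 0.938 × 1.342⁶ = 5.4792rem
At 1.406: 0.938 × 1.406⁶ = 7.2463rem
Difference: 7.2463 − 5.4792 = 1.7671rem

1.77rem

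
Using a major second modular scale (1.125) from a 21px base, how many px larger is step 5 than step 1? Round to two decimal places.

14.22px

Step 1: 21.0 × 1.125 = 23.6250px
Step 5: 21.0 × 1.125⁵ = 37.8427px
Difference: 37.8427 − 23.6250 = 14.2177px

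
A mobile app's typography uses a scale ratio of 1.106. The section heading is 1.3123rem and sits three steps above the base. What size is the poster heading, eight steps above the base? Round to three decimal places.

Moving from step +3 to step +8 is 5 steps up, so multiply by r⁵.
1.3123 × 1.106⁵ = 1.3123 × 1.65491 ≈ 2.172

2.172rem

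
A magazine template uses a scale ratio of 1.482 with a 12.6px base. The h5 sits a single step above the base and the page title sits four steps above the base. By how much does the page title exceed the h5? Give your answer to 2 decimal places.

42.11px

Step 1: 12.6 × 1.482 = 18.6732px
Step 4: 12.6 × 1.482⁴ = 60.7804px
Difference: 60.7804 − 18.6732 = 42.1072px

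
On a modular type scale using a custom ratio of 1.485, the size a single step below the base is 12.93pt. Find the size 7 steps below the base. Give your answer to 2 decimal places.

12.93 ÷ 1.485⁶ = 12.93 ÷ 10.72405 ≈ 1.206

1.21pt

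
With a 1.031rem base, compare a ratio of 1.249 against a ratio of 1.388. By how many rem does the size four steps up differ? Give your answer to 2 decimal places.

1.32rem

At 1.249: 1.031 × 1.249⁴ = 2.5090rem
At 1.388: 1.031 × 1.388⁴ = 3.8266rem
Difference: 3.8266 − 2.5090 = 1.3176rem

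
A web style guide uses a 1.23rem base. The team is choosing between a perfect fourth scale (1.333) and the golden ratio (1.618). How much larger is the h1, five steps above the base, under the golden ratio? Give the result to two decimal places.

Perfect fourth: 1.23 × 1.333⁵ = 5.1767rem
Golden ratio: 1.23 × 1.618⁵ = 13.6395rem
Difference: 13.6395 − 5.1767 = 8.4628rem

8.46rem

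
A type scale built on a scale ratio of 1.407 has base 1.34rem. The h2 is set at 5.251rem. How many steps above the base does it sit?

4

1.407ⁿ = 5.251 / 1.34 = 3.9187
n = ln(3.9187) / ln(1.407) = 1.3657 / 0.3415 ≈ 4.00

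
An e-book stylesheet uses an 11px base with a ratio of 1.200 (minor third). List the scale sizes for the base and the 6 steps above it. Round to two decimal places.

Step 0: 11px
Step 1: 11.0 × 1.200 = 13.20
Step 2: 11.0 × 1.200² = 15.84
Step 3: 11.0 × 1.200³ = 19.01
Step 4: 11.0 × 1.200⁴ = 22.81
Step 5: 11.0 × 1.200⁵ = 27.37
Step 6: 11.0 × 1.200⁶ = 32.85

11.00px, 13.20px, 15.84px, 19.01px, 22.81px, 27.37px, 32.85px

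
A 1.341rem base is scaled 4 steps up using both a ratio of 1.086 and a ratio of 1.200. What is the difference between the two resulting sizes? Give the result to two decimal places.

At 1.086: 1.341 × 1.086⁴ = 1.8653rem
At 1.200: 1.341 × 1.200⁴ = 2.7807rem
Difference: 2.7807 − 1.8653 = 0.9154rem

0.92rem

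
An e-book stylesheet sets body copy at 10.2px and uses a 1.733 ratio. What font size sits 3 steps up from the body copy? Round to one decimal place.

10.2 × 1.733³ = 10.2 × 5.20470 ≈ 53.09

53.1px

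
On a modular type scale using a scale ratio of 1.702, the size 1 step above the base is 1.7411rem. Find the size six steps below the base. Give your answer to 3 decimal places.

1.7411 ÷ 1.702⁷ = 1.7411 ÷ 41.37299 ≈ 0.042

0.042rem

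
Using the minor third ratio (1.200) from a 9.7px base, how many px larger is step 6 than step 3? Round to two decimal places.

12.20px

Step 3: 9.7 × 1.200³ = 16.7616px
Step 6: 9.7 × 1.200⁶ = 28.9640px
Difference: 28.9640 − 16.7616 = 12.2024px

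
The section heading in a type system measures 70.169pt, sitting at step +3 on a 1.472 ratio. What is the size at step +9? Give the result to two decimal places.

713.83pt

The gap is 9 − (3) = 6 steps, so the factor is 1.472^6.
70.169 × 1.472⁶ = 70.169 × 10.17295 ≈ 713.826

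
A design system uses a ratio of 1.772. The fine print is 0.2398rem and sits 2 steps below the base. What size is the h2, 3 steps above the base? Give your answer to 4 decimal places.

0.2398 × 1.772⁵ = 0.2398 × 17.47103 ≈ 4.1896

4.1896rem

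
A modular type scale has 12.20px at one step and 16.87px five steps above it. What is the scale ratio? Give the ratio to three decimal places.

The ratio satisfies 12.20 × r⁵ = 16.87, so r = (16.87 / 12.20)^(1/5).
r = 1.3828^(1/5) ≈ 1.0670

1.067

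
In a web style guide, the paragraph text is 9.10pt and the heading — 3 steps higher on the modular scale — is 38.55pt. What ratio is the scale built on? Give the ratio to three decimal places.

r³ = 38.55 / 9.10, so r = (38.55/9.10)^(1/3).
r = 4.2363^(1/3) ≈ 1.6181

1.618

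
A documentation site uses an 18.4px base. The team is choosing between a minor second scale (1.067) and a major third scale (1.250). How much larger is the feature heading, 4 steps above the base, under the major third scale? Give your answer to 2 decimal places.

21.07px

Minor second: 18.4 × 1.067⁴ = 23.8493px
Major third: 18.4 × 1.250⁴ = 44.9219px
Difference: 44.9219 − 23.8493 = 21.0726px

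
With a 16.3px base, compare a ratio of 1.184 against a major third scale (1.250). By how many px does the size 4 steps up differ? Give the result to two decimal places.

7.76px

At 1.184: 16.3 × 1.184⁴ = 32.0328px
Major third: 16.3 × 1.250⁴ = 39.7949px
Difference: 39.7949 − 32.0328 = 7.7621px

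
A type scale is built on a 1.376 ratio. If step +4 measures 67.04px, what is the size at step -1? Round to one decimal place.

13.6px

The gap is -1 − (4) = -5 steps, so the factor is 1.376^-5.
67.04 ÷ 1.376⁵ = 67.04 ÷ 4.93278 ≈ 13.591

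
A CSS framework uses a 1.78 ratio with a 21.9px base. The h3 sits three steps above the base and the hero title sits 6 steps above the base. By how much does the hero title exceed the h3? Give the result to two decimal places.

573.06px

Step 3: 21.9 × 1.78³ = 123.5106px
Step 6: 21.9 × 1.78⁶ = 696.5690px
Difference: 696.5690 − 123.5106 = 573.0584px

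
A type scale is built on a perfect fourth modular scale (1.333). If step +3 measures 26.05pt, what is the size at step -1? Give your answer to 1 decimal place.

8.3pt

26.05 ÷ 1.333⁴ = 26.05 ÷ 3.15733 ≈ 8.251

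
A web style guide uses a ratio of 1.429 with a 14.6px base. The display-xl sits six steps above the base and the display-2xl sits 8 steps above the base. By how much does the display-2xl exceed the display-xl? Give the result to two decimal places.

129.55px

Step 6: 14.6 × 1.429⁶ = 124.3215px
Step 8: 14.6 × 1.429⁸ = 253.8696px
Difference: 253.8696 − 124.3215 = 129.5481px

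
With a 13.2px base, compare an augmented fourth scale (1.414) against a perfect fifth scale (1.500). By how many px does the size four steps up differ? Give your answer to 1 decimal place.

14.1px

Augmented fourth: 13.2 × 1.414⁴ = 52.768px
Perfect fifth: 13.2 × 1.500⁴ = 66.825px
Difference: 66.825 − 52.768 = 14.057px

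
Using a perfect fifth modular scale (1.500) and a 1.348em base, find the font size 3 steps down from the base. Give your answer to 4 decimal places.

0.3994em

A modular type scale is a geometric sequence: sizeₙ = base × rⁿ.
1.348 ÷ 1.500³ = 1.348 ÷ 3.37500 ≈ 0.3994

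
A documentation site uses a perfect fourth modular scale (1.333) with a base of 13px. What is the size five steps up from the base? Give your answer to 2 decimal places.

A modular type scale is a geometric sequence: sizeₙ = base × rⁿ.
13.0 × 1.333⁵ = 13.0 × 4.20873 ≈ 54.71

54.71px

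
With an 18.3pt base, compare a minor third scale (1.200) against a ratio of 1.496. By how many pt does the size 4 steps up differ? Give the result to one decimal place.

Minor third: 18.3 × 1.200⁴ = 37.947pt
At 1.496: 18.3 × 1.496⁴ = 91.659pt
Difference: 91.659 − 37.947 = 53.712pt

53.7pt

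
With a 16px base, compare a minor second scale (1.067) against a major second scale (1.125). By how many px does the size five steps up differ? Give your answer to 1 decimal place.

6.7px

Minor second: 16.0 × 1.067⁵ = 22.128px
Major second: 16.0 × 1.125⁵ = 28.833px
Difference: 28.833 − 22.128 = 6.705px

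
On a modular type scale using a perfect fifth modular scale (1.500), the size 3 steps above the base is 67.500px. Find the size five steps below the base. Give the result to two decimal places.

2.63px

The gap is -5 − (3) = -8 steps, so the factor is 1.500^-8.
67.500 ÷ 1.500⁸ = 67.500 ÷ 25.62891 ≈ 2.634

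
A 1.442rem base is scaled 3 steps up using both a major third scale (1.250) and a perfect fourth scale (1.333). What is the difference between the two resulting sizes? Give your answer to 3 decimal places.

Major third: 1.442 × 1.250³ = 2.81641rem
Perfect fourth: 1.442 × 1.333³ = 3.41551rem
Difference: 3.41551 − 2.81641 = 0.59910rem

0.599rem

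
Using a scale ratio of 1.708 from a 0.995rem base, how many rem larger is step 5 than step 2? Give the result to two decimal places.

Step 2: 0.995 × 1.708² = 2.9027rem
Step 5: 0.995 × 1.708⁵ = 14.4631rem
Difference: 14.4631 − 2.9027 = 11.5604rem

11.56rem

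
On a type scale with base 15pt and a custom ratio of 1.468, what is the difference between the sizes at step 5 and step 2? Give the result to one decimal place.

Step 2: 15.0 × 1.468² = 32.325pt
Step 5: 15.0 × 1.468⁵ = 102.264pt
Difference: 102.264 − 32.325 = 69.939pt

69.9pt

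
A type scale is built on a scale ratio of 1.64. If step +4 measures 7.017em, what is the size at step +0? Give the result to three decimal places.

0.970em

The gap is 0 − (4) = -4 steps, so the factor is 1.64^-4.
7.017 ÷ 1.64⁴ = 7.017 ÷ 7.23395 ≈ 0.970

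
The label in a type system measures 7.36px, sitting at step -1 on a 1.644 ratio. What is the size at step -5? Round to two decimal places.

1.01px

The gap is -5 − (-1) = -4 steps, so the factor is 1.644^-4.
7.36 ÷ 1.644⁴ = 7.36 ÷ 7.30478 ≈ 1.008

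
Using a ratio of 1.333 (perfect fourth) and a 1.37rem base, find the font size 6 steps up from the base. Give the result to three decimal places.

7.686rem

A modular type scale is a geometric sequence: sizeₙ = base × rⁿ.
1.37 × 1.333⁶ = 1.37 × 5.61023 ≈ 7.686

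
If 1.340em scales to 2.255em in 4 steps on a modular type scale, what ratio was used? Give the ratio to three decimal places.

1.139

The ratio satisfies 1.340 × r⁴ = 2.255, so r = (2.255 / 1.340)^(1/4).
r = 1.6828^(1/4) ≈ 1.1390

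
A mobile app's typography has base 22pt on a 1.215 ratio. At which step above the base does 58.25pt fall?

1.215ⁿ = 58.25 / 22 = 2.6477
n = ln(2.6477) / ln(1.215) = 0.9737 / 0.1947 ≈ 5.00

5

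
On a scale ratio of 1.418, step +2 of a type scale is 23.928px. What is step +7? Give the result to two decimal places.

23.928 × 1.418⁵ = 23.928 × 5.73299 ≈ 137.179

137.18px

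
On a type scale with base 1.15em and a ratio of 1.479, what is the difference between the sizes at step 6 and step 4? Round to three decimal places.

Step 4: 1.15 × 1.479⁴ = 5.50263em
Step 6: 1.15 × 1.479⁶ = 12.03668em
Difference: 12.03668 − 5.50263 = 6.53405em

6.534em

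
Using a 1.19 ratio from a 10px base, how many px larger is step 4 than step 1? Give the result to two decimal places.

Step 1: 10.0 × 1.19 = 11.9000px
Step 4: 10.0 × 1.19⁴ = 20.0534px
Difference: 20.0534 − 11.9000 = 8.1534px

8.15px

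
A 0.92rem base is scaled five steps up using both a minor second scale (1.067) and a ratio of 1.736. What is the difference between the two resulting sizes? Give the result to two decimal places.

13.23rem

Minor second: 0.92 × 1.067⁵ = 1.2724rem
At 1.736: 0.92 × 1.736⁵ = 14.5056rem
Difference: 14.5056 − 1.2724 = 13.2332rem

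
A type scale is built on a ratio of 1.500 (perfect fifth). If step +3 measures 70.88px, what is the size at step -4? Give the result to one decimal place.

4.1px

70.88 ÷ 1.500⁷ = 70.88 ÷ 17.08594 ≈ 4.148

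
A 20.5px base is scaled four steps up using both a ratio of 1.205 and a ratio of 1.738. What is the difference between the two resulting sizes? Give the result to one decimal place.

At 1.205: 20.5 × 1.205⁴ = 43.222px
At 1.738: 20.5 × 1.738⁴ = 187.048px
Difference: 187.048 − 43.222 = 143.826px

143.8px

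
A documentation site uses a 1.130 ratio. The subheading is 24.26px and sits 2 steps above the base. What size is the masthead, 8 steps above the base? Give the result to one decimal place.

50.5px

24.26 × 1.130⁶ = 24.26 × 2.08195 ≈ 50.508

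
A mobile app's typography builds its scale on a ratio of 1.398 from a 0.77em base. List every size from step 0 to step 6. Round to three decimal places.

0.770em, 1.076em, 1.505em, 2.104em, 2.941em, 4.112em, 5.748em

Step 0: 0.77em
Step 1: 0.77 × 1.398 = 1.076
Step 2: 0.77 × 1.398² = 1.505
Step 3: 0.77 × 1.398³ = 2.104
Step 4: 0.77 × 1.398⁴ = 2.941
Step 5: 0.77 × 1.398⁵ = 4.112
Step 6: 0.77 × 1.398⁶ = 5.748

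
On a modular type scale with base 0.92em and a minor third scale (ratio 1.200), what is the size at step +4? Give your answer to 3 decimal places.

A modular type scale is a geometric sequence: sizeₙ = base × rⁿ.
0.92 × 1.200⁴ = 0.92 × 2.07360 ≈ 1.908

1.908em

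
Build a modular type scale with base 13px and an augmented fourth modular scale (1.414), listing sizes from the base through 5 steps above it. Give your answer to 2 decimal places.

Step 0: 13px
Step 1: 13.0 × 1.414 = 18.38
Step 2: 13.0 × 1.414² = 25.99
Step 3: 13.0 × 1.414³ = 36.75
Step 4: 13.0 × 1.414⁴ = 51.97
Step 5: 13.0 × 1.414⁵ = 73.48

13.00px, 18.38px, 25.99px, 36.75px, 51.97px, 73.48px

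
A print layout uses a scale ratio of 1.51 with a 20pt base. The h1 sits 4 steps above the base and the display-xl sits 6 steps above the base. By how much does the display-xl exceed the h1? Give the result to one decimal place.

Step 4: 20.0 × 1.51⁴ = 103.977pt
Step 6: 20.0 × 1.51⁶ = 237.078pt
Difference: 237.078 − 103.977 = 133.101pt

133.1pt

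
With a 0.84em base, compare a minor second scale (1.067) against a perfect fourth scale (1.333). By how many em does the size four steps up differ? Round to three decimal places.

1.563em

Minor second: 0.84 × 1.067⁴ = 1.08877em
Perfect fourth: 0.84 × 1.333⁴ = 2.65216em
Difference: 2.65216 − 1.08877 = 1.56339em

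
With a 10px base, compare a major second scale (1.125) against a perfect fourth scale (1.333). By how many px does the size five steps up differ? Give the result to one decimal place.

24.1px

Major second: 10.0 × 1.125⁵ = 18.020px
Perfect fourth: 10.0 × 1.333⁵ = 42.087px
Difference: 42.087 − 18.020 = 24.067px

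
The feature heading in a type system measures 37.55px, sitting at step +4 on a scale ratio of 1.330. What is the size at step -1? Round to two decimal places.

Moving from step +4 to step -1 is 5 steps down, so divide by r⁵.
37.55 ÷ 1.330⁵ = 37.55 ÷ 4.16158 ≈ 9.023

9.02px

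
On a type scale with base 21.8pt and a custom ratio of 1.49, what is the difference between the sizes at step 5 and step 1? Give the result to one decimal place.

127.6pt

Step 1: 21.8 × 1.49 = 32.482pt
Step 5: 21.8 × 1.49⁵ = 160.099pt
Difference: 160.099 − 32.482 = 127.617pt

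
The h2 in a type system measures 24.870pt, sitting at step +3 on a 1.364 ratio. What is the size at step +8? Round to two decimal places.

Moving from step +3 to step +8 is 5 steps up, so multiply by r⁵.
24.870 × 1.364⁵ = 24.870 × 4.72141 ≈ 117.422

117.42pt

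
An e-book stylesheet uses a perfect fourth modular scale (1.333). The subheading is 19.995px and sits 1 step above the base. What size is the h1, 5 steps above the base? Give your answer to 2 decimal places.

The gap is 5 − (1) = 4 steps, so the factor is 1.333^4.
19.995 × 1.333⁴ = 19.995 × 3.15733 ≈ 63.131

63.13px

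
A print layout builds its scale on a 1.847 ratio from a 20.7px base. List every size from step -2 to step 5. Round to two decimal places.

Step -2: 20.7 ÷ 1.847² = 6.07
Step -1: 20.7 ÷ 1.847 = 11.21
Step 0: 20.7px
Step 1: 20.7 × 1.847 = 38.23
Step 2: 20.7 × 1.847² = 70.62
Step 3: 20.7 × 1.847³ = 130.43
Step 4: 20.7 × 1.847⁴ = 240.90
Step 5: 20.7 × 1.847⁵ = 444.94

6.07px, 11.21px, 20.70px, 38.23px, 70.62px, 130.43px, 240.90px, 444.94px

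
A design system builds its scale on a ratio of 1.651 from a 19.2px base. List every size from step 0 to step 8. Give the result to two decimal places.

19.20px, 31.70px, 52.34px, 86.41px, 142.66px, 235.52px, 388.85px, 641.99px, 1059.93px

Step 0: 19.2px
Step 1: 19.2 × 1.651 = 31.70
Step 2: 19.2 × 1.651² = 52.34
Step 3: 19.2 × 1.651³ = 86.41
Step 4: 19.2 × 1.651⁴ = 142.66
Step 5: 19.2 × 1.651⁵ = 235.52
Step 6: 19.2 × 1.651⁶ = 388.85
Step 7: 19.2 × 1.651⁷ = 641.99
Step 8: 19.2 × 1.651⁸ = 1059.93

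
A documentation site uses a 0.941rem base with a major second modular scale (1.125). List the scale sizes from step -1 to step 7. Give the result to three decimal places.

Step -1: 0.941 ÷ 1.125 = 0.836
Step 0: 0.941rem
Step 1: 0.941 × 1.125 = 1.059
Step 2: 0.941 × 1.125² = 1.191
Step 3: 0.941 × 1.125³ = 1.340
Step 4: 0.941 × 1.125⁴ = 1.507
Step 5: 0.941 × 1.125⁵ = 1.696
Step 6: 0.941 × 1.125⁶ = 1.908
Step 7: 0.941 × 1.125⁷ = 2.146

0.836rem, 0.941rem, 1.059rem, 1.191rem, 1.340rem, 1.507rem, 1.696rem, 1.908rem, 2.146rem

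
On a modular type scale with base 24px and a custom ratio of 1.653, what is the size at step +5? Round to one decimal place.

Each step on a modular scale multiplies by the ratio, so the size n steps from the base is base × ratioⁿ.
24.0 × 1.653⁵ = 24.0 × 12.34140 ≈ 296.19

296.2px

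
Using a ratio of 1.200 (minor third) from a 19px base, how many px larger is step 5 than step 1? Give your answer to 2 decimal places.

Step 1: 19.0 × 1.200 = 22.8000px
Step 5: 19.0 × 1.200⁵ = 47.2781px
Difference: 47.2781 − 22.8000 = 24.4781px

24.48px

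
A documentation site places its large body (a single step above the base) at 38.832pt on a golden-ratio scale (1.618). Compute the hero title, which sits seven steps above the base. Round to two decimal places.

Moving from step +1 to step +7 is 6 steps up, so multiply by r⁶.
38.832 × 1.618⁶ = 38.832 × 17.94201 ≈ 696.724

696.72pt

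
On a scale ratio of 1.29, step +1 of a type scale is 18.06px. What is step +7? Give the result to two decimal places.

83.23px

18.06 × 1.29⁶ = 18.06 × 4.60827 ≈ 83.225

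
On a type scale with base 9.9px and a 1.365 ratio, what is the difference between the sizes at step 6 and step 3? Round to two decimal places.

38.86px

Step 3: 9.9 × 1.365³ = 25.1787px
Step 6: 9.9 × 1.365⁶ = 64.0370px
Difference: 64.0370 − 25.1787 = 38.8583px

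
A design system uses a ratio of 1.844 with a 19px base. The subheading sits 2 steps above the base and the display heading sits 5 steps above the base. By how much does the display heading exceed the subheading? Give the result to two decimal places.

Step 2: 19.0 × 1.844² = 64.6064px
Step 5: 19.0 × 1.844⁵ = 405.0962px
Difference: 405.0962 − 64.6064 = 340.4898px

340.49px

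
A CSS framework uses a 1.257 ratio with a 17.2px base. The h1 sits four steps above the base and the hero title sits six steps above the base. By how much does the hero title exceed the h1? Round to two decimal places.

24.91px

Step 4: 17.2 × 1.257⁴ = 42.9407px
Step 6: 17.2 × 1.257⁶ = 67.8485px
Difference: 67.8485 − 42.9407 = 24.9078px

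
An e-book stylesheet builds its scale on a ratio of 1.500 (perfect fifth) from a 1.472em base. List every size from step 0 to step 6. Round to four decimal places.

1.4720em, 2.2080em, 3.3120em, 4.9680em, 7.4520em, 11.1780em, 16.7670em

Step 0: 1.472em
Step 1: 1.472 × 1.500 = 2.2080
Step 2: 1.472 × 1.500² = 3.3120
Step 3: 1.472 × 1.500³ = 4.9680
Step 4: 1.472 × 1.500⁴ = 7.4520
Step 5: 1.472 × 1.500⁵ = 11.1780
Step 6: 1.472 × 1.500⁶ = 16.7670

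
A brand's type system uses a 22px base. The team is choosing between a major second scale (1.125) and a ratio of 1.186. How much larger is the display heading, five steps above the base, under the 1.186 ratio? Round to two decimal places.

Major second: 22.0 × 1.125⁵ = 39.6447px
At 1.186: 22.0 × 1.186⁵ = 51.6233px
Difference: 51.6233 − 39.6447 = 11.9786px

11.98px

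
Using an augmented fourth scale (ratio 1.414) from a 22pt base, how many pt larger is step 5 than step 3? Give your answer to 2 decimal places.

Step 3: 22.0 × 1.414³ = 62.1972pt
Step 5: 22.0 × 1.414⁵ = 124.3569pt
Difference: 124.3569 − 62.1972 = 62.1597pt

62.16pt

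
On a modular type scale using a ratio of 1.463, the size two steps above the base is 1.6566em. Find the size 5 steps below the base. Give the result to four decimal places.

0.1155em

The gap is -5 − (2) = -7 steps, so the factor is 1.463^-7.
1.6566 ÷ 1.463⁷ = 1.6566 ÷ 14.34532 ≈ 0.1155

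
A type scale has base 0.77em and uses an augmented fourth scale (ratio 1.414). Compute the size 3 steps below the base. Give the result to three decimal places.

Every step multiplies by the scale ratio.
0.77 ÷ 1.414³ = 0.77 ÷ 2.82715 ≈ 0.272

0.272em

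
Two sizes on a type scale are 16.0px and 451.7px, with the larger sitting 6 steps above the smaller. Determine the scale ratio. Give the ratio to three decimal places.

r⁶ = 451.7 / 16.0, so r = (451.7/16.0)^(1/6).
r = 28.2312^(1/6) ≈ 1.7450

1.745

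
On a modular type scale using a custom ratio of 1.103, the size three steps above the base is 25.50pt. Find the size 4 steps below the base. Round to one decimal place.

12.8pt

The gap is -4 − (3) = -7 steps, so the factor is 1.103^-7.
25.50 ÷ 1.103⁷ = 25.50 ÷ 1.98623 ≈ 12.838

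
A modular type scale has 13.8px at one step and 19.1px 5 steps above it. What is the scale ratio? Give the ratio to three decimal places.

r⁵ = 19.1 / 13.8, so r = (19.1/13.8)^(1/5).
r = 1.3841^(1/5) ≈ 1.0672

1.067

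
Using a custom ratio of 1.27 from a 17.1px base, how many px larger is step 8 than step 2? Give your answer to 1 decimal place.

Step 2: 17.1 × 1.27² = 27.581px
Step 8: 17.1 × 1.27⁸ = 115.725px
Difference: 115.725 − 27.581 = 88.144px

88.1px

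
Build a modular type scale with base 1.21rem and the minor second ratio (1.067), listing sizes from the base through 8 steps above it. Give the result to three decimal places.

Step 0: 1.21rem
Step 1: 1.21 × 1.067 = 1.291
Step 2: 1.21 × 1.067² = 1.378
Step 3: 1.21 × 1.067³ = 1.470
Step 4: 1.21 × 1.067⁴ = 1.568
Step 5: 1.21 × 1.067⁵ = 1.673
Step 6: 1.21 × 1.067⁶ = 1.786
Step 7: 1.21 × 1.067⁷ = 1.905
Step 8: 1.21 × 1.067⁸ = 2.033

1.210rem, 1.291rem, 1.378rem, 1.470rem, 1.568rem, 1.673rem, 1.786rem, 1.905rem, 2.033rem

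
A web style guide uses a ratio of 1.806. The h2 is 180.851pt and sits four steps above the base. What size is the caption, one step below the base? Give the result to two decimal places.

Moving from step +4 to step -1 is 5 steps down, so divide by r⁵.
180.851 ÷ 1.806⁵ = 180.851 ÷ 19.21271 ≈ 9.413

9.41pt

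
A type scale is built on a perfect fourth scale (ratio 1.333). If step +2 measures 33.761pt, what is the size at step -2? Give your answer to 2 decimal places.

10.69pt

33.761 ÷ 1.333⁴ = 33.761 ÷ 3.15733 ≈ 10.693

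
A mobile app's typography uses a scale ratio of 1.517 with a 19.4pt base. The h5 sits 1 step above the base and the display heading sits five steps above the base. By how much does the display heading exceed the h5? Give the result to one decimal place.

126.4pt

Step 1: 19.4 × 1.517 = 29.430pt
Step 5: 19.4 × 1.517⁵ = 155.858pt
Difference: 155.858 − 29.430 = 126.428pt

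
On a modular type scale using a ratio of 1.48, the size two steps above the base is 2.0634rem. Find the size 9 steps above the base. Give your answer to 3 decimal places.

32.093rem

2.0634 × 1.48⁷ = 2.0634 × 15.55364 ≈ 32.093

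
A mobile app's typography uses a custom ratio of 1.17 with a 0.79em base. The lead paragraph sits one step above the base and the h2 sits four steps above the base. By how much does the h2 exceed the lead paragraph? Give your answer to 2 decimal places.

0.56em

Step 1: 0.79 × 1.17 = 0.9243em
Step 4: 0.79 × 1.17⁴ = 1.4804em
Difference: 1.4804 − 0.9243 = 0.5561em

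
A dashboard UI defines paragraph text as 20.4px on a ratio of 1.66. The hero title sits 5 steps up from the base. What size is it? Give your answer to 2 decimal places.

257.14px

Each step on a modular scale multiplies by the ratio, so the size n steps from the base is base × ratioⁿ.
20.4 × 1.66⁵ = 20.4 × 12.60493 ≈ 257.14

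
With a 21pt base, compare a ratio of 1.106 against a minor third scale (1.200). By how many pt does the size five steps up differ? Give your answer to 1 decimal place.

17.5pt

At 1.106: 21.0 × 1.106⁵ = 34.753pt
Minor third: 21.0 × 1.200⁵ = 52.255pt
Difference: 52.255 − 34.753 = 17.502pt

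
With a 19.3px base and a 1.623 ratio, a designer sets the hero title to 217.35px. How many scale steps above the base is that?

1.623ⁿ = 217.35 / 19.3 = 11.2617
n = ln(11.2617) / ln(1.623) = 2.4214 / 0.4843 ≈ 5.00

5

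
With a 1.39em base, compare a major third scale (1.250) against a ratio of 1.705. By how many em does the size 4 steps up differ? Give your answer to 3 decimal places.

Major third: 1.39 × 1.250⁴ = 3.39355em
At 1.705: 1.39 × 1.705⁴ = 11.74660em
Difference: 11.74660 − 3.39355 = 8.35305em

8.353em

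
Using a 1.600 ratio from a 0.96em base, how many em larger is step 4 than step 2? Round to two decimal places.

Step 2: 0.96 × 1.600² = 2.4576em
Step 4: 0.96 × 1.600⁴ = 6.2915em
Difference: 6.2915 − 2.4576 = 3.8339em

3.83em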